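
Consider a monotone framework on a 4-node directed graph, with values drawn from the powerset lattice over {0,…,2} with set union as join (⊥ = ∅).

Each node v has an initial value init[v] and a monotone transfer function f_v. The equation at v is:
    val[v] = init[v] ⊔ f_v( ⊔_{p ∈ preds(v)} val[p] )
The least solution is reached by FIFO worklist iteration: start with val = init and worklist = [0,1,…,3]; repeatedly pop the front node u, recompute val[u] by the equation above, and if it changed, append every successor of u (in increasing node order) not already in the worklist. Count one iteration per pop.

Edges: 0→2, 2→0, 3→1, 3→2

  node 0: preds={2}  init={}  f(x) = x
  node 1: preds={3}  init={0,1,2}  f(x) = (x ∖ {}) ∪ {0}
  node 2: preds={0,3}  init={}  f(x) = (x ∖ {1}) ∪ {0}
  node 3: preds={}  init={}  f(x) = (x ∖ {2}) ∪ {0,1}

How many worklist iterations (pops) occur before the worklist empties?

7

Worklist (7 pops):
  #1 pop 0: in={} → {} (no change)
  #2 pop 1: in={} → {0,1,2} (no change)
  #3 pop 2: in={} → {0} (was {}); enqueue [0]
  #4 pop 3: in={} → {0,1} (was {}); enqueue [1,2]
  #5 pop 0: in={0} → {0} (was {}); enqueue []
  #6 pop 1: in={0,1} → {0,1,2} (no change)
  #7 pop 2: in={0,1} → {0} (no change)

Fixpoint:
  val[0] = {0}
  val[1] = {0,1,2}
  val[2] = {0}
  val[3] = {0,1}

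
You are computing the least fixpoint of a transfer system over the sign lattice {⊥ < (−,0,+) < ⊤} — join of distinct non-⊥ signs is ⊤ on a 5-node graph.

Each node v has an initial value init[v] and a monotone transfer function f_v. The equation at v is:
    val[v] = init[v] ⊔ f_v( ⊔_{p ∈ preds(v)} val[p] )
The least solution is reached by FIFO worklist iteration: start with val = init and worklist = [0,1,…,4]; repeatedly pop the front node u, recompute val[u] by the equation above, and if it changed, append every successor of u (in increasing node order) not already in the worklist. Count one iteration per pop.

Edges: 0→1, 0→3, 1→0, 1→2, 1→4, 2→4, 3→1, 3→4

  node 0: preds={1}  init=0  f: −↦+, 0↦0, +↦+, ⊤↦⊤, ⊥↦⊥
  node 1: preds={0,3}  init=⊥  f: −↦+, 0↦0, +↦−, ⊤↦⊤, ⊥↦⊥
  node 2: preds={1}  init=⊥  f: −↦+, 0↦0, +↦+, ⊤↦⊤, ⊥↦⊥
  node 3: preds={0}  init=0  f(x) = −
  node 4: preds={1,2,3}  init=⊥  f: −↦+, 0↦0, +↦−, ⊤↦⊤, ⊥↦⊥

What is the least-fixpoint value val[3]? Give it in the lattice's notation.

⊤

Iteration log — 12 steps:
  step 1. node 0  ⊔preds=⊥  new=0  stable
  step 2. node 1  ⊔preds=0  new=0  old=⊥  +wl: 0
  step 3. node 2  ⊔preds=0  new=0  old=⊥  +wl: 
  step 4. node 3  ⊔preds=0  new=⊤  old=0  +wl: 1
  step 5. node 4  ⊔preds=⊤  new=⊤  old=⊥  +wl: 
  step 6. node 0  ⊔preds=0  new=0  stable
  step 7. node 1  ⊔preds=⊤  new=⊤  old=0  +wl: 0,2,4
  step 8. node 0  ⊔preds=⊤  new=⊤  old=0  +wl: 1,3
  step 9. node 2  ⊔preds=⊤  new=⊤  old=0  +wl: 
  step 10. node 4  ⊔preds=⊤  new=⊤  stable
  step 11. node 1  ⊔preds=⊤  new=⊤  stable
  step 12. node 3  ⊔preds=⊤  new=⊤  stable

Least fixpoint reached:
  node 0: ⊤
  node 1: ⊤
  node 2: ⊤
  node 3: ⊤
  node 4: ⊤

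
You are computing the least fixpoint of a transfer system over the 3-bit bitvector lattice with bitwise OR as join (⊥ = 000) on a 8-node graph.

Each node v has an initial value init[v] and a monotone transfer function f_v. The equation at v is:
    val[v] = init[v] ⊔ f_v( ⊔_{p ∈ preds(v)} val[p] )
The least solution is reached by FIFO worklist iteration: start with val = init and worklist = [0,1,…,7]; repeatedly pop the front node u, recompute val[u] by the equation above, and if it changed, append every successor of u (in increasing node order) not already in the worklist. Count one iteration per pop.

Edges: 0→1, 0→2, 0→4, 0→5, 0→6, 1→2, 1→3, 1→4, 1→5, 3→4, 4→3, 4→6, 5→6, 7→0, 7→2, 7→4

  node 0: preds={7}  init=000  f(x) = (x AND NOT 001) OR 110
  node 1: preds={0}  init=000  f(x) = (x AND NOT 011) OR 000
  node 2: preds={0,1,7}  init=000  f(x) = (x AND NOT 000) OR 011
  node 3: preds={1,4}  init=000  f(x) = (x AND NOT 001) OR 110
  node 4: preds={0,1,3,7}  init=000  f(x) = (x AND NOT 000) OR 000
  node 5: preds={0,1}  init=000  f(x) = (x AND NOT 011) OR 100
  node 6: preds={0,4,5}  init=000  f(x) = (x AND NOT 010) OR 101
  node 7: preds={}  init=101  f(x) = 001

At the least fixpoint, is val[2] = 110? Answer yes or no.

Worklist (9 pops):
  #1 pop 0: in=101 → 110 (was 000); enqueue []
  #2 pop 1: in=110 → 100 (was 000); enqueue []
  #3 pop 2: in=111 → 111 (was 000); enqueue []
  #4 pop 3: in=100 → 110 (was 000); enqueue []
  #5 pop 4: in=111 → 111 (was 000); enqueue [3]
  #6 pop 5: in=110 → 100 (was 000); enqueue []
  #7 pop 6: in=111 → 101 (was 000); enqueue []
  #8 pop 7: in=000 → 101 (no change)
  #9 pop 3: in=111 → 110 (no change)

Fixpoint:
  val[0] = 110
  val[1] = 100
  val[2] = 111
  val[3] = 110
  val[4] = 111
  val[5] = 100
  val[6] = 101
  val[7] = 101

no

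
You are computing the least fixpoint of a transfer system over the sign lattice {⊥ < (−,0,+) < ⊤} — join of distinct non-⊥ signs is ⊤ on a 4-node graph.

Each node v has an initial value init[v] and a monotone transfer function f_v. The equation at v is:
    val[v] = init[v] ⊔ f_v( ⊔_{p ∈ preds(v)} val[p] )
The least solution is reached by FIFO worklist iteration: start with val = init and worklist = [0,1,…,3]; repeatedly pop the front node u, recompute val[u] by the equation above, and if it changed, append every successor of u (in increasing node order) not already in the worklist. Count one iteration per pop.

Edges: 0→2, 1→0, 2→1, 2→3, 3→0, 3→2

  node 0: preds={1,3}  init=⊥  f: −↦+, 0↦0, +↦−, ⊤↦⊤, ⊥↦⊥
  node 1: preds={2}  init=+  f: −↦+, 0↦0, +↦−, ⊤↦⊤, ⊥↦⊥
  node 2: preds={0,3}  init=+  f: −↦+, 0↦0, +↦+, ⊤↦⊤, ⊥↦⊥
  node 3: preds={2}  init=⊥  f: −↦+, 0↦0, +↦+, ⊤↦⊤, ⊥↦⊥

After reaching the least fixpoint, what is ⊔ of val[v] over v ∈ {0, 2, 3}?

Trace (10 dequeues):
  [1] u=0 | in + | out − | prev ⊥ | push {}
  [2] u=1 | in + | out ⊤ | prev + | push {0}
  [3] u=2 | in − | out + | ==
  [4] u=3 | in + | out + | prev ⊥ | push {2}
  [5] u=0 | in ⊤ | out ⊤ | prev − | push {}
  [6] u=2 | in ⊤ | out ⊤ | prev + | push {1,3}
  [7] u=1 | in ⊤ | out ⊤ | ==
  [8] u=3 | in ⊤ | out ⊤ | prev + | push {0,2}
  [9] u=0 | in ⊤ | out ⊤ | ==
  [10] u=2 | in ⊤ | out ⊤ | ==

Converged values:
  [0] ⊤
  [1] ⊤
  [2] ⊤
  [3] ⊤

⊤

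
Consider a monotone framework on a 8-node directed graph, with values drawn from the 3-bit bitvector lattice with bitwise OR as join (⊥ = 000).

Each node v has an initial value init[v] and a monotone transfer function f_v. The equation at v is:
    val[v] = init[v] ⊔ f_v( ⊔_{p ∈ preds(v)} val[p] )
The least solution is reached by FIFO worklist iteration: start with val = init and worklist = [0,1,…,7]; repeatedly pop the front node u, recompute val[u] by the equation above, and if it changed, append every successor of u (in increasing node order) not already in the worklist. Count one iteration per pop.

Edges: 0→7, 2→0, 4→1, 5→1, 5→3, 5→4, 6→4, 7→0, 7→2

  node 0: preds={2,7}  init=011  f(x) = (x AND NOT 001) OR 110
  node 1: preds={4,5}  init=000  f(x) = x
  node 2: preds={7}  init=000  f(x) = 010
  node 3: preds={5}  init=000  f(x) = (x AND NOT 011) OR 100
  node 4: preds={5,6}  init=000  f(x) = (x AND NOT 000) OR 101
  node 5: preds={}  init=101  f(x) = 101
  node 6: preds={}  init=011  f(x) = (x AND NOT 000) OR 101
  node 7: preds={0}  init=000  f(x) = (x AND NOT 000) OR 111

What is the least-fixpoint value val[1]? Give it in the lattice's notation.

Worklist (12 pops):
  #1 pop 0: in=000 → 111 (was 011); enqueue []
  #2 pop 1: in=101 → 101 (was 000); enqueue []
  #3 pop 2: in=000 → 010 (was 000); enqueue [0]
  #4 pop 3: in=101 → 100 (was 000); enqueue []
  #5 pop 4: in=111 → 111 (was 000); enqueue [1]
  #6 pop 5: in=000 → 101 (no change)
  #7 pop 6: in=000 → 111 (was 011); enqueue [4]
  #8 pop 7: in=111 → 111 (was 000); enqueue [2]
  #9 pop 0: in=111 → 111 (no change)
  #10 pop 1: in=111 → 111 (was 101); enqueue []
  #11 pop 4: in=111 → 111 (no change)
  #12 pop 2: in=111 → 010 (no change)

Fixpoint:
  val[0] = 111
  val[1] = 111
  val[2] = 010
  val[3] = 100
  val[4] = 111
  val[5] = 101
  val[6] = 111
  val[7] = 111

111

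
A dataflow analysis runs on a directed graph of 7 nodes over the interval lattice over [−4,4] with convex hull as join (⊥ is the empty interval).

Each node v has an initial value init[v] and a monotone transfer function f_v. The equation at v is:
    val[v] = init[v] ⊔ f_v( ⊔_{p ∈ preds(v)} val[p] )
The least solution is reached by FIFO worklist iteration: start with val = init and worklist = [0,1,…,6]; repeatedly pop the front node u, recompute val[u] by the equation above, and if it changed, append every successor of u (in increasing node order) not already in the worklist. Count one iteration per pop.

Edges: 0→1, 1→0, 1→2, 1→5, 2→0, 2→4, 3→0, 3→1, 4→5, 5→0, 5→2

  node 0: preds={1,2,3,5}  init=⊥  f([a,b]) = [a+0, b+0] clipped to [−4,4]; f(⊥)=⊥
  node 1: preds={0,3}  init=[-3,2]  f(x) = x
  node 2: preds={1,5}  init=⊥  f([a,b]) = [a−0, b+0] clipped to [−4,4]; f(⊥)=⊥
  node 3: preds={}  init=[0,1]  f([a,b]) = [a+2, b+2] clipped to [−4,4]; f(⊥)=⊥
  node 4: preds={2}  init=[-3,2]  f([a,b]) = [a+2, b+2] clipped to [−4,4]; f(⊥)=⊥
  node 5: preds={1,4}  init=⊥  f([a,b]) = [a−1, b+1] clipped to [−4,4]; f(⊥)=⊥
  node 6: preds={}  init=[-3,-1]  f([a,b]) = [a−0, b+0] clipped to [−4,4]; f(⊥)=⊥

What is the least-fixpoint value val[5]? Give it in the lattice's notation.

Trace (14 dequeues):
  [1] u=0 | in [-3,2] | out [-3,2] | prev ⊥ | push {}
  [2] u=1 | in [-3,2] | out [-3,2] | ==
  [3] u=2 | in [-3,2] | out [-3,2] | prev ⊥ | push {0}
  [4] u=3 | in ⊥ | out [0,1] | ==
  [5] u=4 | in [-3,2] | out [-3,4] | prev [-3,2] | push {}
  [6] u=5 | in [-3,4] | out [-4,4] | prev ⊥ | push {2}
  [7] u=6 | in ⊥ | out [-3,-1] | ==
  [8] u=0 | in [-4,4] | out [-4,4] | prev [-3,2] | push {1}
  [9] u=2 | in [-4,4] | out [-4,4] | prev [-3,2] | push {0,4}
  [10] u=1 | in [-4,4] | out [-4,4] | prev [-3,2] | push {2,5}
  [11] u=0 | in [-4,4] | out [-4,4] | ==
  [12] u=4 | in [-4,4] | out [-3,4] | ==
  [13] u=2 | in [-4,4] | out [-4,4] | ==
  [14] u=5 | in [-4,4] | out [-4,4] | ==

Converged values:
  [0] [-4,4]
  [1] [-4,4]
  [2] [-4,4]
  [3] [0,1]
  [4] [-3,4]
  [5] [-4,4]
  [6] [-3,-1]

[-4,4]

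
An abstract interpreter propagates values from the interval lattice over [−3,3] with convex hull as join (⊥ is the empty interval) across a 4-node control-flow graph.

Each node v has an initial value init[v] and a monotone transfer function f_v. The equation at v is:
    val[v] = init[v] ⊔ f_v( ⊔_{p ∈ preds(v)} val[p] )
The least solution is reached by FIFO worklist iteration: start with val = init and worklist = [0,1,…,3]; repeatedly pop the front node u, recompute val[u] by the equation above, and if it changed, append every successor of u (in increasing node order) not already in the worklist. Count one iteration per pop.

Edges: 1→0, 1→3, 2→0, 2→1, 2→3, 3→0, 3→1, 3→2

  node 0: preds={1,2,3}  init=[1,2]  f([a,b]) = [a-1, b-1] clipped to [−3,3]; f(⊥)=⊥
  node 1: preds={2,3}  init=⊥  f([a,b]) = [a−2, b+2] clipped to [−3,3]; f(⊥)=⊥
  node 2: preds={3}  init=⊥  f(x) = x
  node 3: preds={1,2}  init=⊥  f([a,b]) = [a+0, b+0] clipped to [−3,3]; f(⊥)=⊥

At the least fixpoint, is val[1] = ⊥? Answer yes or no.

yes

Trace (4 dequeues):
  [1] u=0 | in ⊥ | out [1,2] | ==
  [2] u=1 | in ⊥ | out ⊥ | ==
  [3] u=2 | in ⊥ | out ⊥ | ==
  [4] u=3 | in ⊥ | out ⊥ | ==

Converged values:
  [0] [1,2]
  [1] ⊥
  [2] ⊥
  [3] ⊥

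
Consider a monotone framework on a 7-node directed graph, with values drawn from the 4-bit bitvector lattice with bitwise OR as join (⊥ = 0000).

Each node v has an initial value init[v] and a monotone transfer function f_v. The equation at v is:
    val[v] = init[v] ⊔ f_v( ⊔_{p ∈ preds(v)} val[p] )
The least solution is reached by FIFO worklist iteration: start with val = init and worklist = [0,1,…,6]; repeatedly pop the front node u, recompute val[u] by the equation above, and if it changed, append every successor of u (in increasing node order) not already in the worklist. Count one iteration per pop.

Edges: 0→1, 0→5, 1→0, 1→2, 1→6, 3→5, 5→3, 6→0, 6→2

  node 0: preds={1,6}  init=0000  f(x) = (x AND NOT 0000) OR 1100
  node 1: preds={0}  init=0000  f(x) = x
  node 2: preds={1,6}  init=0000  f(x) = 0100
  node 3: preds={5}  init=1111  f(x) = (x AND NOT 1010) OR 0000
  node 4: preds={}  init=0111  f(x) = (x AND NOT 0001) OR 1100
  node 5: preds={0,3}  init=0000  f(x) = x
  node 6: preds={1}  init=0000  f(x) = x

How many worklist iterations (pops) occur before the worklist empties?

10

Trace (10 dequeues):
  [1] u=0 | in 0000 | out 1100 | prev 0000 | push {}
  [2] u=1 | in 1100 | out 1100 | prev 0000 | push {0}
  [3] u=2 | in 1100 | out 0100 | prev 0000 | push {}
  [4] u=3 | in 0000 | out 1111 | ==
  [5] u=4 | in 0000 | out 1111 | prev 0111 | push {}
  [6] u=5 | in 1111 | out 1111 | prev 0000 | push {3}
  [7] u=6 | in 1100 | out 1100 | prev 0000 | push {2}
  [8] u=0 | in 1100 | out 1100 | ==
  [9] u=3 | in 1111 | out 1111 | ==
  [10] u=2 | in 1100 | out 0100 | ==

Converged values:
  [0] 1100
  [1] 1100
  [2] 0100
  [3] 1111
  [4] 1111
  [5] 1111
  [6] 1100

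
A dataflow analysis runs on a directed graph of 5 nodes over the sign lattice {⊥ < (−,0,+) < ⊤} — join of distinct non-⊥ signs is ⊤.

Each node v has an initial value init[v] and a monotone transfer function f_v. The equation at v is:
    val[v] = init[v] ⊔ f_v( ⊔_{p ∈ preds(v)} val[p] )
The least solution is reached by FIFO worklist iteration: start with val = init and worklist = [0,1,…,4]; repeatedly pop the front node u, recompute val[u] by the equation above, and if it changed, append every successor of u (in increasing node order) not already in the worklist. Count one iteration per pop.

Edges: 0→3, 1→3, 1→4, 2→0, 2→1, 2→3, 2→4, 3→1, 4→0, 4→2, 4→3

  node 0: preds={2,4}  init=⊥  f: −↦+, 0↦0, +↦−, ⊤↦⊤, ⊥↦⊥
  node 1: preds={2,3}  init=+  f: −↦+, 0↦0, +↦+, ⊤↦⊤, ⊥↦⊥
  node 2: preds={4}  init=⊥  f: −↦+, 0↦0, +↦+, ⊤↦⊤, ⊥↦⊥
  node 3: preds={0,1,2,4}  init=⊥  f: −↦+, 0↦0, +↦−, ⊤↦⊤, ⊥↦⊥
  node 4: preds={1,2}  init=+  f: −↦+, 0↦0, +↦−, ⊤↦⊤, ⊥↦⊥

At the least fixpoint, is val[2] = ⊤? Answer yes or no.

yes

Worklist (12 pops):
  #1 pop 0: in=+ → − (was ⊥); enqueue []
  #2 pop 1: in=⊥ → + (no change)
  #3 pop 2: in=+ → + (was ⊥); enqueue [0,1]
  #4 pop 3: in=⊤ → ⊤ (was ⊥); enqueue []
  #5 pop 4: in=+ → ⊤ (was +); enqueue [2,3]
  #6 pop 0: in=⊤ → ⊤ (was −); enqueue []
  #7 pop 1: in=⊤ → ⊤ (was +); enqueue [4]
  #8 pop 2: in=⊤ → ⊤ (was +); enqueue [0,1]
  #9 pop 3: in=⊤ → ⊤ (no change)
  #10 pop 4: in=⊤ → ⊤ (no change)
  #11 pop 0: in=⊤ → ⊤ (no change)
  #12 pop 1: in=⊤ → ⊤ (no change)

Fixpoint:
  val[0] = ⊤
  val[1] = ⊤
  val[2] = ⊤
  val[3] = ⊤
  val[4] = ⊤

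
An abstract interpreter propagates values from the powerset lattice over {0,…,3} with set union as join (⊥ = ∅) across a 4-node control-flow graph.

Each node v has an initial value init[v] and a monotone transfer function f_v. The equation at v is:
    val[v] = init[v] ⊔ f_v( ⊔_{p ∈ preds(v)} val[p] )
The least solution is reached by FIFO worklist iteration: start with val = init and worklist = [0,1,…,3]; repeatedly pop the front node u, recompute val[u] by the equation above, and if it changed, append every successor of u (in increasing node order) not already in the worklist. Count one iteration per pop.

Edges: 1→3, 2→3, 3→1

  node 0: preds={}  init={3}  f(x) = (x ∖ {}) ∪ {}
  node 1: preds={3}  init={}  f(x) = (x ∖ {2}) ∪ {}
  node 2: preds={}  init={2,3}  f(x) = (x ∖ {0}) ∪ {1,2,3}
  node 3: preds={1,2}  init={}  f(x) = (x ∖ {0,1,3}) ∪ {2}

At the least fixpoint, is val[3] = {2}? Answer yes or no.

Worklist (5 pops):
  #1 pop 0: in={} → {3} (no change)
  #2 pop 1: in={} → {} (no change)
  #3 pop 2: in={} → {1,2,3} (was {2,3}); enqueue []
  #4 pop 3: in={1,2,3} → {2} (was {}); enqueue [1]
  #5 pop 1: in={2} → {} (no change)

Fixpoint:
  val[0] = {3}
  val[1] = {}
  val[2] = {1,2,3}
  val[3] = {2}

yes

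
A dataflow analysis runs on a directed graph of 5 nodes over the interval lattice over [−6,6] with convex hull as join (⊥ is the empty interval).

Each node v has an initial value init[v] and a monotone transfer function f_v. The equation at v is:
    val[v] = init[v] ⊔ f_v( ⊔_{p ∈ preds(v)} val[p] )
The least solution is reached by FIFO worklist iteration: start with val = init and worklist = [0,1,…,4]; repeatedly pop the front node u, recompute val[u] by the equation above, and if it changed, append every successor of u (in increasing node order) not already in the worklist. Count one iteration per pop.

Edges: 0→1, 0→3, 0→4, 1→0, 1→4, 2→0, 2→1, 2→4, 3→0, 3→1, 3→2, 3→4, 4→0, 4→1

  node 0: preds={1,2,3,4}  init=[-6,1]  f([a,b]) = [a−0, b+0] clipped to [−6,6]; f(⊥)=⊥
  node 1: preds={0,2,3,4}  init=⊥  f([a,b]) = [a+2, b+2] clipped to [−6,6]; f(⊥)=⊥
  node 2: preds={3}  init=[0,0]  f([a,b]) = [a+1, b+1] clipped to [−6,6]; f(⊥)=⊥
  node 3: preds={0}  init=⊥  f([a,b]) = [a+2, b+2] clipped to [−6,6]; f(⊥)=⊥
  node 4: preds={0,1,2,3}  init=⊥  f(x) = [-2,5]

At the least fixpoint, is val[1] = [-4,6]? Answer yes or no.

Iteration log — 17 steps:
  step 1. node 0  ⊔preds=[0,0]  new=[-6,1]  stable
  step 2. node 1  ⊔preds=[-6,1]  new=[-4,3]  old=⊥  +wl: 0
  step 3. node 2  ⊔preds=⊥  new=[0,0]  stable
  step 4. node 3  ⊔preds=[-6,1]  new=[-4,3]  old=⊥  +wl: 1,2
  step 5. node 4  ⊔preds=[-6,3]  new=[-2,5]  old=⊥  +wl: 
  step 6. node 0  ⊔preds=[-4,5]  new=[-6,5]  old=[-6,1]  +wl: 3,4
  step 7. node 1  ⊔preds=[-6,5]  new=[-4,6]  old=[-4,3]  +wl: 0
  step 8. node 2  ⊔preds=[-4,3]  new=[-3,4]  old=[0,0]  +wl: 1
  step 9. node 3  ⊔preds=[-6,5]  new=[-4,6]  old=[-4,3]  +wl: 2
  step 10. node 4  ⊔preds=[-6,6]  new=[-2,5]  stable
  step 11. node 0  ⊔preds=[-4,6]  new=[-6,6]  old=[-6,5]  +wl: 3,4
  step 12. node 1  ⊔preds=[-6,6]  new=[-4,6]  stable
  step 13. node 2  ⊔preds=[-4,6]  new=[-3,6]  old=[-3,4]  +wl: 0,1
  step 14. node 3  ⊔preds=[-6,6]  new=[-4,6]  stable
  step 15. node 4  ⊔preds=[-6,6]  new=[-2,5]  stable
  step 16. node 0  ⊔preds=[-4,6]  new=[-6,6]  stable
  step 17. node 1  ⊔preds=[-6,6]  new=[-4,6]  stable

Least fixpoint reached:
  node 0: [-6,6]
  node 1: [-4,6]
  node 2: [-3,6]
  node 3: [-4,6]
  node 4: [-2,5]

yes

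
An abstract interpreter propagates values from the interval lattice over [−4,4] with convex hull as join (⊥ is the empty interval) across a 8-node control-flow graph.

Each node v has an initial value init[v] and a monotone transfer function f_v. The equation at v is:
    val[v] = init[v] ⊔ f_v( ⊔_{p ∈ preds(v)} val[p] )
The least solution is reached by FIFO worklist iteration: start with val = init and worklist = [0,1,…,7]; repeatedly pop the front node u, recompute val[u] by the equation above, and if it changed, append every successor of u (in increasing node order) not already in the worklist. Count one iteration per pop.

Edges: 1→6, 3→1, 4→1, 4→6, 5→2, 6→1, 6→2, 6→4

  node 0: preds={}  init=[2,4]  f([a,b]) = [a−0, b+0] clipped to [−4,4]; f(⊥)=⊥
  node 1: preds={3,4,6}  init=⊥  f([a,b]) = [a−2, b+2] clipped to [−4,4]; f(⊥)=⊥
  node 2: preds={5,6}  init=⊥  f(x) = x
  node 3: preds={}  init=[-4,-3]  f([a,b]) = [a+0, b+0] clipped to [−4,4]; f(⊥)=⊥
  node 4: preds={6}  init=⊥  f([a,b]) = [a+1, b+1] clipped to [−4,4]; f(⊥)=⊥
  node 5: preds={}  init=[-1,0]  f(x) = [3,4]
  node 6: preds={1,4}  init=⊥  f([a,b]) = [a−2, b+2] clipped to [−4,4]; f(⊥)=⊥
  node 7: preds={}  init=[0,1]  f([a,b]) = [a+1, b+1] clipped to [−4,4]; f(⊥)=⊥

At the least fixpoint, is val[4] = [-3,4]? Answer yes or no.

yes

Worklist (17 pops):
  #1 pop 0: in=⊥ → [2,4] (no change)
  #2 pop 1: in=[-4,-3] → [-4,-1] (was ⊥); enqueue []
  #3 pop 2: in=[-1,0] → [-1,0] (was ⊥); enqueue []
  #4 pop 3: in=⊥ → [-4,-3] (no change)
  #5 pop 4: in=⊥ → ⊥ (no change)
  #6 pop 5: in=⊥ → [-1,4] (was [-1,0]); enqueue [2]
  #7 pop 6: in=[-4,-1] → [-4,1] (was ⊥); enqueue [1,4]
  #8 pop 7: in=⊥ → [0,1] (no change)
  #9 pop 2: in=[-4,4] → [-4,4] (was [-1,0]); enqueue []
  #10 pop 1: in=[-4,1] → [-4,3] (was [-4,-1]); enqueue [6]
  #11 pop 4: in=[-4,1] → [-3,2] (was ⊥); enqueue [1]
  #12 pop 6: in=[-4,3] → [-4,4] (was [-4,1]); enqueue [2,4]
  #13 pop 1: in=[-4,4] → [-4,4] (was [-4,3]); enqueue [6]
  #14 pop 2: in=[-4,4] → [-4,4] (no change)
  #15 pop 4: in=[-4,4] → [-3,4] (was [-3,2]); enqueue [1]
  #16 pop 6: in=[-4,4] → [-4,4] (no change)
  #17 pop 1: in=[-4,4] → [-4,4] (no change)

Fixpoint:
  val[0] = [2,4]
  val[1] = [-4,4]
  val[2] = [-4,4]
  val[3] = [-4,-3]
  val[4] = [-3,4]
  val[5] = [-1,4]
  val[6] = [-4,4]
  val[7] = [0,1]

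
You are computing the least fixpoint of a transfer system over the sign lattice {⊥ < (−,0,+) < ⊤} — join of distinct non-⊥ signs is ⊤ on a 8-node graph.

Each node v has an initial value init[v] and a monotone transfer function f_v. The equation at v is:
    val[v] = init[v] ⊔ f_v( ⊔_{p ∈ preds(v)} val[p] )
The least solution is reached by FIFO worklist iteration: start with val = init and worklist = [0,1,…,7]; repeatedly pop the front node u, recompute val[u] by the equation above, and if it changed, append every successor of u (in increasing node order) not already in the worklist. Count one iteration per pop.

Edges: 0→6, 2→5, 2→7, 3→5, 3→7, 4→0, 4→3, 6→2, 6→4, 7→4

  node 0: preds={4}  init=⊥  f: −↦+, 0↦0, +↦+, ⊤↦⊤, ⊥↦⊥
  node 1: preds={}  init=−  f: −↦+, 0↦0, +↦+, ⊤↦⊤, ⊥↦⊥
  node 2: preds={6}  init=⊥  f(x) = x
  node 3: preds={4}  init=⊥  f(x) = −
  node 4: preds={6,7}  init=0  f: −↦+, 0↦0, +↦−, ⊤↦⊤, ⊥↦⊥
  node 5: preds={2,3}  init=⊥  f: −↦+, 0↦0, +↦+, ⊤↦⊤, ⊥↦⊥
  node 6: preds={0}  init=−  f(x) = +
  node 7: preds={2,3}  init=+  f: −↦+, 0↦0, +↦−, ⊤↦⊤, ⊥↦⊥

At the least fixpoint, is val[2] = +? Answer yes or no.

no

Worklist (16 pops):
  #1 pop 0: in=0 → 0 (was ⊥); enqueue []
  #2 pop 1: in=⊥ → − (no change)
  #3 pop 2: in=− → − (was ⊥); enqueue []
  #4 pop 3: in=0 → − (was ⊥); enqueue []
  #5 pop 4: in=⊤ → ⊤ (was 0); enqueue [0,3]
  #6 pop 5: in=− → + (was ⊥); enqueue []
  #7 pop 6: in=0 → ⊤ (was −); enqueue [2,4]
  #8 pop 7: in=− → + (no change)
  #9 pop 0: in=⊤ → ⊤ (was 0); enqueue [6]
  #10 pop 3: in=⊤ → − (no change)
  #11 pop 2: in=⊤ → ⊤ (was −); enqueue [5,7]
  #12 pop 4: in=⊤ → ⊤ (no change)
  #13 pop 6: in=⊤ → ⊤ (no change)
  #14 pop 5: in=⊤ → ⊤ (was +); enqueue []
  #15 pop 7: in=⊤ → ⊤ (was +); enqueue [4]
  #16 pop 4: in=⊤ → ⊤ (no change)

Fixpoint:
  val[0] = ⊤
  val[1] = −
  val[2] = ⊤
  val[3] = −
  val[4] = ⊤
  val[5] = ⊤
  val[6] = ⊤
  val[7] = ⊤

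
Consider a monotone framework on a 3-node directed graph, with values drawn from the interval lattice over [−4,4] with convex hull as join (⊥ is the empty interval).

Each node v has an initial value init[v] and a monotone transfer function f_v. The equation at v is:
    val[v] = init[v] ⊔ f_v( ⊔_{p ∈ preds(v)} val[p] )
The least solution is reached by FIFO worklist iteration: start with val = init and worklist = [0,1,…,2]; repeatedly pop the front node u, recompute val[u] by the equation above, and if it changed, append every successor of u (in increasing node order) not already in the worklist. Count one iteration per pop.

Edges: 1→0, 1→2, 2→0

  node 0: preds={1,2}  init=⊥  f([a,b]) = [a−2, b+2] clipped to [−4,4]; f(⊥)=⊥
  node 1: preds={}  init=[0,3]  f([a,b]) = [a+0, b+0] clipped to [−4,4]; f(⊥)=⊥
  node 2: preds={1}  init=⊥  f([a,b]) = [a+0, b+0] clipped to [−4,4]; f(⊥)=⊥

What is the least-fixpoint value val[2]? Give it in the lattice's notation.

Worklist (4 pops):
  #1 pop 0: in=[0,3] → [-2,4] (was ⊥); enqueue []
  #2 pop 1: in=⊥ → [0,3] (no change)
  #3 pop 2: in=[0,3] → [0,3] (was ⊥); enqueue [0]
  #4 pop 0: in=[0,3] → [-2,4] (no change)

Fixpoint:
  val[0] = [-2,4]
  val[1] = [0,3]
  val[2] = [0,3]

[0,3]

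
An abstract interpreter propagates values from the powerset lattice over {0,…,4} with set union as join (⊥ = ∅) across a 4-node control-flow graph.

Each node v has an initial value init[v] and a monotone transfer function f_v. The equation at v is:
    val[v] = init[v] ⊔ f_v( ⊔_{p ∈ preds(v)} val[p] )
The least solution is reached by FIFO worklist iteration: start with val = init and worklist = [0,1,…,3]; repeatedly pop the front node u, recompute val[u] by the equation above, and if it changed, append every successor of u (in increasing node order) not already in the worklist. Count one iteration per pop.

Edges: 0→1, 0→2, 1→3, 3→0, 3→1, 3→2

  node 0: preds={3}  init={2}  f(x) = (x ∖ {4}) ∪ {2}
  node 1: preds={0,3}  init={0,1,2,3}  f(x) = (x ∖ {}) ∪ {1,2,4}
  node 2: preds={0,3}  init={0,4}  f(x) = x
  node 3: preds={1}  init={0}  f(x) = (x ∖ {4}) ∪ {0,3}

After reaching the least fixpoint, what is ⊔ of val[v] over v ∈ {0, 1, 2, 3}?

{0,1,2,3,4}

Iteration log — 7 steps:
  step 1. node 0  ⊔preds={0}  new={0,2}  old={2}  +wl: 
  step 2. node 1  ⊔preds={0,2}  new={0,1,2,3,4}  old={0,1,2,3}  +wl: 
  step 3. node 2  ⊔preds={0,2}  new={0,2,4}  old={0,4}  +wl: 
  step 4. node 3  ⊔preds={0,1,2,3,4}  new={0,1,2,3}  old={0}  +wl: 0,1,2
  step 5. node 0  ⊔preds={0,1,2,3}  new={0,1,2,3}  old={0,2}  +wl: 
  step 6. node 1  ⊔preds={0,1,2,3}  new={0,1,2,3,4}  stable
  step 7. node 2  ⊔preds={0,1,2,3}  new={0,1,2,3,4}  old={0,2,4}  +wl: 

Least fixpoint reached:
  node 0: {0,1,2,3}
  node 1: {0,1,2,3,4}
  node 2: {0,1,2,3,4}
  node 3: {0,1,2,3}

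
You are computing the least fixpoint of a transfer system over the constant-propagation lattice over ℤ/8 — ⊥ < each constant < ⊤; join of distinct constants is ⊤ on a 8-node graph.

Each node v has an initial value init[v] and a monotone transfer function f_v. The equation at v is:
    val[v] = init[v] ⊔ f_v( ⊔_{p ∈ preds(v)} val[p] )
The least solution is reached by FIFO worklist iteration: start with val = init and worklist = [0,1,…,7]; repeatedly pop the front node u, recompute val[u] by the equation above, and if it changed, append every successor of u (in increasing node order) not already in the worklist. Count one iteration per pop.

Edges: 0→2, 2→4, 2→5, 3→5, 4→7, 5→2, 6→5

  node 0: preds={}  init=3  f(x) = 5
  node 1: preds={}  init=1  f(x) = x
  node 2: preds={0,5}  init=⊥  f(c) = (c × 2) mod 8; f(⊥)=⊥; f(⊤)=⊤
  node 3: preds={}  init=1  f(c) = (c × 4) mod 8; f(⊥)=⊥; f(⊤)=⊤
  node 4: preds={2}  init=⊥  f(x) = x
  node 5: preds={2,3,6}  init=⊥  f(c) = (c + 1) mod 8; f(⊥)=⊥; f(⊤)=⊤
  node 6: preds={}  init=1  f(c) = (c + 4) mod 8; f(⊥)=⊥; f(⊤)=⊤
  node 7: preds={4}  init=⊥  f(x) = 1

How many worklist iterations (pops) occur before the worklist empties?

9

Iteration log — 9 steps:
  step 1. node 0  ⊔preds=⊥  new=⊤  old=3  +wl: 
  step 2. node 1  ⊔preds=⊥  new=1  stable
  step 3. node 2  ⊔preds=⊤  new=⊤  old=⊥  +wl: 
  step 4. node 3  ⊔preds=⊥  new=1  stable
  step 5. node 4  ⊔preds=⊤  new=⊤  old=⊥  +wl: 
  step 6. node 5  ⊔preds=⊤  new=⊤  old=⊥  +wl: 2
  step 7. node 6  ⊔preds=⊥  new=1  stable
  step 8. node 7  ⊔preds=⊤  new=1  old=⊥  +wl: 
  step 9. node 2  ⊔preds=⊤  new=⊤  stable

Least fixpoint reached:
  node 0: ⊤
  node 1: 1
  node 2: ⊤
  node 3: 1
  node 4: ⊤
  node 5: ⊤
  node 6: 1
  node 7: 1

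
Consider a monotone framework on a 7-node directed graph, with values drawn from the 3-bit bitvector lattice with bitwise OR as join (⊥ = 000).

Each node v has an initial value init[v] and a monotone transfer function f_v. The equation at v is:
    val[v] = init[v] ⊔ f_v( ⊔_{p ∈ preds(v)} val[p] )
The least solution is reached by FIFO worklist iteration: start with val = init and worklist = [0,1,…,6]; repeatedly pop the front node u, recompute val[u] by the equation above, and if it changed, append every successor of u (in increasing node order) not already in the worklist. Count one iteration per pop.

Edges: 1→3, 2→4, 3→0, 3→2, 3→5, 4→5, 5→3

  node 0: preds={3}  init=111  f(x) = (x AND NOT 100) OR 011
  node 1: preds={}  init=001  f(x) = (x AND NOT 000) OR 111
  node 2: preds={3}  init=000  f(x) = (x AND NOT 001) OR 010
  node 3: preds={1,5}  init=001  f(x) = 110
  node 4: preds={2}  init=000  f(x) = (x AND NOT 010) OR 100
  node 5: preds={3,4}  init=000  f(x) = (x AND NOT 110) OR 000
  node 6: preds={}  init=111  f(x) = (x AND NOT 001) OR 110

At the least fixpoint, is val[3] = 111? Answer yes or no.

Iteration log — 11 steps:
  step 1. node 0  ⊔preds=001  new=111  stable
  step 2. node 1  ⊔preds=000  new=111  old=001  +wl: 
  step 3. node 2  ⊔preds=001  new=010  old=000  +wl: 
  step 4. node 3  ⊔preds=111  new=111  old=001  +wl: 0,2
  step 5. node 4  ⊔preds=010  new=100  old=000  +wl: 
  step 6. node 5  ⊔preds=111  new=001  old=000  +wl: 3
  step 7. node 6  ⊔preds=000  new=111  stable
  step 8. node 0  ⊔preds=111  new=111  stable
  step 9. node 2  ⊔preds=111  new=110  old=010  +wl: 4
  step 10. node 3  ⊔preds=111  new=111  stable
  step 11. node 4  ⊔preds=110  new=100  stable

Least fixpoint reached:
  node 0: 111
  node 1: 111
  node 2: 110
  node 3: 111
  node 4: 100
  node 5: 001
  node 6: 111

yes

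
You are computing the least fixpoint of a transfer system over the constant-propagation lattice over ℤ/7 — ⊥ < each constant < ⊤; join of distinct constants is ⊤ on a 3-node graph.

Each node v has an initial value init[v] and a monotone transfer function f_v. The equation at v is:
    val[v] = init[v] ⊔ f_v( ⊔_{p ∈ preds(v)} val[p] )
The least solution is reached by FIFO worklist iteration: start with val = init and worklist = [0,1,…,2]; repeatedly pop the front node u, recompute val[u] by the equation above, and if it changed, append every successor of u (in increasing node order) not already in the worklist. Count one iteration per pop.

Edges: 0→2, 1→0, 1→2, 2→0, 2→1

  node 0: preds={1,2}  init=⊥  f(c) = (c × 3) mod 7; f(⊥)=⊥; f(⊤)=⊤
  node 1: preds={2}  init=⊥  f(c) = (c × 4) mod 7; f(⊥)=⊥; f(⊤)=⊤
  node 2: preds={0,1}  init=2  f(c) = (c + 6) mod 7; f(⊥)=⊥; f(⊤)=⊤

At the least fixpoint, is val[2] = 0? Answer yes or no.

no

Iteration log — 7 steps:
  step 1. node 0  ⊔preds=2  new=6  old=⊥  +wl: 
  step 2. node 1  ⊔preds=2  new=1  old=⊥  +wl: 0
  step 3. node 2  ⊔preds=⊤  new=⊤  old=2  +wl: 1
  step 4. node 0  ⊔preds=⊤  new=⊤  old=6  +wl: 2
  step 5. node 1  ⊔preds=⊤  new=⊤  old=1  +wl: 0
  step 6. node 2  ⊔preds=⊤  new=⊤  stable
  step 7. node 0  ⊔preds=⊤  new=⊤  stable

Least fixpoint reached:
  node 0: ⊤
  node 1: ⊤
  node 2: ⊤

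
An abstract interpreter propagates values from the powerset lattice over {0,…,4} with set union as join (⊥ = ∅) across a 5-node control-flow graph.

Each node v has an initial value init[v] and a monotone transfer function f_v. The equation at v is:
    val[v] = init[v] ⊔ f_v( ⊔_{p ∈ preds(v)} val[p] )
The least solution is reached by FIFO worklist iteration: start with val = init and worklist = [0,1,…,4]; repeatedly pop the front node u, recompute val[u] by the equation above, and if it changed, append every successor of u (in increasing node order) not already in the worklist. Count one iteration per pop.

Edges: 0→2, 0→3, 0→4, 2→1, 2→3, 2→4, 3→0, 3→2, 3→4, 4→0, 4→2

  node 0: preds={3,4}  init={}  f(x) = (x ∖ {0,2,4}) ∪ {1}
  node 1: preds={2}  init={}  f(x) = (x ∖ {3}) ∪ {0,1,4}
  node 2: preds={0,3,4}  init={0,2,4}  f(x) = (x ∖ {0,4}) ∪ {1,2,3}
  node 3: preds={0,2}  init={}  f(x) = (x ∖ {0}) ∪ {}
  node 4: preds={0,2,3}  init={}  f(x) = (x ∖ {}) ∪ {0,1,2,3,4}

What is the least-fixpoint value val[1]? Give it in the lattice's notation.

{0,1,2,4}

Worklist (10 pops):
  #1 pop 0: in={} → {1} (was {}); enqueue []
  #2 pop 1: in={0,2,4} → {0,1,2,4} (was {}); enqueue []
  #3 pop 2: in={1} → {0,1,2,3,4} (was {0,2,4}); enqueue [1]
  #4 pop 3: in={0,1,2,3,4} → {1,2,3,4} (was {}); enqueue [0,2]
  #5 pop 4: in={0,1,2,3,4} → {0,1,2,3,4} (was {}); enqueue []
  #6 pop 1: in={0,1,2,3,4} → {0,1,2,4} (no change)
  #7 pop 0: in={0,1,2,3,4} → {1,3} (was {1}); enqueue [3,4]
  #8 pop 2: in={0,1,2,3,4} → {0,1,2,3,4} (no change)
  #9 pop 3: in={0,1,2,3,4} → {1,2,3,4} (no change)
  #10 pop 4: in={0,1,2,3,4} → {0,1,2,3,4} (no change)

Fixpoint:
  val[0] = {1,3}
  val[1] = {0,1,2,4}
  val[2] = {0,1,2,3,4}
  val[3] = {1,2,3,4}
  val[4] = {0,1,2,3,4}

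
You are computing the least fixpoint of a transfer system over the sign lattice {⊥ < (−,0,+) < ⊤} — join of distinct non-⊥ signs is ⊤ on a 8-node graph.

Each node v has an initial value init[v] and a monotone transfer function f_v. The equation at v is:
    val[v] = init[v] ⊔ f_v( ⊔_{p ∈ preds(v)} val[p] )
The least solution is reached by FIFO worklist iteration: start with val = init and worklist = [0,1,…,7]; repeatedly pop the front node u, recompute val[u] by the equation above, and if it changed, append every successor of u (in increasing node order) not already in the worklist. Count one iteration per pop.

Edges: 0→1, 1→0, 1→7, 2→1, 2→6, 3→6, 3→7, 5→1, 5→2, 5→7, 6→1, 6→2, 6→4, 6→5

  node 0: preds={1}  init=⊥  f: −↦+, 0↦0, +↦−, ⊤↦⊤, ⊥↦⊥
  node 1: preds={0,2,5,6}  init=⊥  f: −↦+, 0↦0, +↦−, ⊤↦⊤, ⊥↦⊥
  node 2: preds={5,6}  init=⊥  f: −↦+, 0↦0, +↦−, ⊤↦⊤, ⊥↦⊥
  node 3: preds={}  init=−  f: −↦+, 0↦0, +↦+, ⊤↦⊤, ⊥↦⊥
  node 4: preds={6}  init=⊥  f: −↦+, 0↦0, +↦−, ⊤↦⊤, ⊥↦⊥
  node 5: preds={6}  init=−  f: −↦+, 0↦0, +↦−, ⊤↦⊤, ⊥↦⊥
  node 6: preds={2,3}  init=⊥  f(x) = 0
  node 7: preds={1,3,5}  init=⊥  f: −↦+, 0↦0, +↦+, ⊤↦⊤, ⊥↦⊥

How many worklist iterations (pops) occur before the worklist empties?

18

Iteration log — 18 steps:
  step 1. node 0  ⊔preds=⊥  new=⊥  stable
  step 2. node 1  ⊔preds=−  new=+  old=⊥  +wl: 0
  step 3. node 2  ⊔preds=−  new=+  old=⊥  +wl: 1
  step 4. node 3  ⊔preds=⊥  new=−  stable
  step 5. node 4  ⊔preds=⊥  new=⊥  stable
  step 6. node 5  ⊔preds=⊥  new=−  stable
  step 7. node 6  ⊔preds=⊤  new=0  old=⊥  +wl: 2,4,5
  step 8. node 7  ⊔preds=⊤  new=⊤  old=⊥  +wl: 
  step 9. node 0  ⊔preds=+  new=−  old=⊥  +wl: 
  step 10. node 1  ⊔preds=⊤  new=⊤  old=+  +wl: 0,7
  step 11. node 2  ⊔preds=⊤  new=⊤  old=+  +wl: 1,6
  step 12. node 4  ⊔preds=0  new=0  old=⊥  +wl: 
  step 13. node 5  ⊔preds=0  new=⊤  old=−  +wl: 2
  step 14. node 0  ⊔preds=⊤  new=⊤  old=−  +wl: 
  step 15. node 7  ⊔preds=⊤  new=⊤  stable
  step 16. node 1  ⊔preds=⊤  new=⊤  stable
  step 17. node 6  ⊔preds=⊤  new=0  stable
  step 18. node 2  ⊔preds=⊤  new=⊤  stable

Least fixpoint reached:
  node 0: ⊤
  node 1: ⊤
  node 2: ⊤
  node 3: −
  node 4: 0
  node 5: ⊤
  node 6: 0
  node 7: ⊤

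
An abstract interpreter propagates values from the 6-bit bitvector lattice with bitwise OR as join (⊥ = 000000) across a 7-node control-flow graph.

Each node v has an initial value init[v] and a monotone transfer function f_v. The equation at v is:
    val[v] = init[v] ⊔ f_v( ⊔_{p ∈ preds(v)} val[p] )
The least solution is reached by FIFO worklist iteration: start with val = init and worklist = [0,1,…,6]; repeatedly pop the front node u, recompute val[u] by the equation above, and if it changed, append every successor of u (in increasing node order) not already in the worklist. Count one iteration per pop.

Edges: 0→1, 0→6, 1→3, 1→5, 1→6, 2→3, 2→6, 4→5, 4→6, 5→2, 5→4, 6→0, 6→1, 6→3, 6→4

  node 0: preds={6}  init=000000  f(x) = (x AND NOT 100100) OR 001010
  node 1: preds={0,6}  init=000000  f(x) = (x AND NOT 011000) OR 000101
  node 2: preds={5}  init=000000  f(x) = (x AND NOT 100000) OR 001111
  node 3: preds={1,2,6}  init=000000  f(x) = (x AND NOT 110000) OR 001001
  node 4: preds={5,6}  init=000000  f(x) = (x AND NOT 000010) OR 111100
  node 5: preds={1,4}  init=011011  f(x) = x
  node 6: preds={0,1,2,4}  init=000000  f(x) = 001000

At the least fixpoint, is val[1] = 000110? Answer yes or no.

no

Iteration log — 12 steps:
  step 1. node 0  ⊔preds=000000  new=001010  old=000000  +wl: 
  step 2. node 1  ⊔preds=001010  new=000111  old=000000  +wl: 
  step 3. node 2  ⊔preds=011011  new=011111  old=000000  +wl: 
  step 4. node 3  ⊔preds=011111  new=001111  old=000000  +wl: 
  step 5. node 4  ⊔preds=011011  new=111101  old=000000  +wl: 
  step 6. node 5  ⊔preds=111111  new=111111  old=011011  +wl: 2,4
  step 7. node 6  ⊔preds=111111  new=001000  old=000000  +wl: 0,1,3
  step 8. node 2  ⊔preds=111111  new=011111  stable
  step 9. node 4  ⊔preds=111111  new=111101  stable
  step 10. node 0  ⊔preds=001000  new=001010  stable
  step 11. node 1  ⊔preds=001010  new=000111  stable
  step 12. node 3  ⊔preds=011111  new=001111  stable

Least fixpoint reached:
  node 0: 001010
  node 1: 000111
  node 2: 011111
  node 3: 001111
  node 4: 111101
  node 5: 111111
  node 6: 001000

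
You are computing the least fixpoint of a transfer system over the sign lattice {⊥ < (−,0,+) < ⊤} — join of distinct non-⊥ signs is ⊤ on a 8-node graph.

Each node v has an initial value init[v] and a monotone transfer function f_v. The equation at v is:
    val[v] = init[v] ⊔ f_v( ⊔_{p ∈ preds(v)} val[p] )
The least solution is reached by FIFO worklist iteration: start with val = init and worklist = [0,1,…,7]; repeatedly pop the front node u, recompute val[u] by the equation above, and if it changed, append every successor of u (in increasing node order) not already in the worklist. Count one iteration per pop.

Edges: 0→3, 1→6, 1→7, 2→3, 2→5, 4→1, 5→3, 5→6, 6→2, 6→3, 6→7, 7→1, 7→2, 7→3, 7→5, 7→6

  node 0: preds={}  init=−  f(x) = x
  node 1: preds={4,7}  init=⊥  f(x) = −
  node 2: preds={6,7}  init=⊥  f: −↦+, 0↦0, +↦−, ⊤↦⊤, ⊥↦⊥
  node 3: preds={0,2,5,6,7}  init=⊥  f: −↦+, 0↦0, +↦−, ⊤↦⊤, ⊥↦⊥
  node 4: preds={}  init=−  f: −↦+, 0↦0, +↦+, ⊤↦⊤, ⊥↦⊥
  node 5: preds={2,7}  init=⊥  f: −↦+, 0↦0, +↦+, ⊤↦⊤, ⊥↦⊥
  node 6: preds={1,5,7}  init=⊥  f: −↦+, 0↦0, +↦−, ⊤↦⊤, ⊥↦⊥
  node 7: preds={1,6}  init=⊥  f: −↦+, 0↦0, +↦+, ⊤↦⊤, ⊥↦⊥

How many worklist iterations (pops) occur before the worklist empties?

Iteration log — 16 steps:
  step 1. node 0  ⊔preds=⊥  new=−  stable
  step 2. node 1  ⊔preds=−  new=−  old=⊥  +wl: 
  step 3. node 2  ⊔preds=⊥  new=⊥  stable
  step 4. node 3  ⊔preds=−  new=+  old=⊥  +wl: 
  step 5. node 4  ⊔preds=⊥  new=−  stable
  step 6. node 5  ⊔preds=⊥  new=⊥  stable
  step 7. node 6  ⊔preds=−  new=+  old=⊥  +wl: 2,3
  step 8. node 7  ⊔preds=⊤  new=⊤  old=⊥  +wl: 1,5,6
  step 9. node 2  ⊔preds=⊤  new=⊤  old=⊥  +wl: 
  step 10. node 3  ⊔preds=⊤  new=⊤  old=+  +wl: 
  step 11. node 1  ⊔preds=⊤  new=−  stable
  step 12. node 5  ⊔preds=⊤  new=⊤  old=⊥  +wl: 3
  step 13. node 6  ⊔preds=⊤  new=⊤  old=+  +wl: 2,7
  step 14. node 3  ⊔preds=⊤  new=⊤  stable
  step 15. node 2  ⊔preds=⊤  new=⊤  stable
  step 16. node 7  ⊔preds=⊤  new=⊤  stable

Least fixpoint reached:
  node 0: −
  node 1: −
  node 2: ⊤
  node 3: ⊤
  node 4: −
  node 5: ⊤
  node 6: ⊤
  node 7: ⊤

16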